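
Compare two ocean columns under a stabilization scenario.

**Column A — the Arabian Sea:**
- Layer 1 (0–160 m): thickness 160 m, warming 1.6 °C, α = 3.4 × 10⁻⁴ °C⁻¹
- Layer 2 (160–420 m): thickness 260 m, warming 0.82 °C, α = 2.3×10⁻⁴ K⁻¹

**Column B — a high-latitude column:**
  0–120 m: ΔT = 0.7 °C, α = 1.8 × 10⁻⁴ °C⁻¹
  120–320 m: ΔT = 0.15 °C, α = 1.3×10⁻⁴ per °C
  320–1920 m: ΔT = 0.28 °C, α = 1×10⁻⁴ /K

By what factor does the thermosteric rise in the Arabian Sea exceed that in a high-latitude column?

A Layer 1: 3.4×10⁻⁴ × 1.6 × 160 = 0.08704 m
A Layer 2: 2.3×10⁻⁴ × 260 × 0.82 = 0.049036 m
A total: 0.136076 m
B 0.7 × 1.8×10⁻⁴ × 120 = 0.01512 m
B 120–320 m: 1.3×10⁻⁴ × 0.15 × 200 = 0.00390 m
B 320–1920 m: 1×10⁻⁴ × 0.28 × 1600 = 0.04480 m
B total: 0.06382 m
Ratio: 0.136076 / 0.06382 ≈ 2.132

≈ 2.13×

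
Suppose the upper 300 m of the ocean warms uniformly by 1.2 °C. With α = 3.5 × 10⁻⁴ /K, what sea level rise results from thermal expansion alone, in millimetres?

Δh = αΔT·H = 3.5×10⁻⁴ × 1.2 × 300 = 0.12600 m

about 130 mm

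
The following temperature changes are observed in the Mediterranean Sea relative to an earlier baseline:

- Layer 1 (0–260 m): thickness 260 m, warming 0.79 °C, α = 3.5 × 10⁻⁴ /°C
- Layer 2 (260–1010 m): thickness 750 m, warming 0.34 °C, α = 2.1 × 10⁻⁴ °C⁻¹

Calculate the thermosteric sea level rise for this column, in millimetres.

0–260 m: 3.5×10⁻⁴ × 260 × 0.79 = 0.07189 m
260–1010 m: 0.34 × 2.1×10⁻⁴ × 750 = 0.05355 m
Δh = 0.07189 + 0.05355 = 0.12544 m ≈ 130 mm

Δh ≈ 130 mm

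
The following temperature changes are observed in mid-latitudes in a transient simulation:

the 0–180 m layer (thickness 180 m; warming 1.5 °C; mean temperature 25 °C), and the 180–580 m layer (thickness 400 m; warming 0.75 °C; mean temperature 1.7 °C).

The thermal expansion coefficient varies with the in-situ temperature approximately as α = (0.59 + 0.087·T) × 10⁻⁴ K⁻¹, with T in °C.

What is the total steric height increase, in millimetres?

96.8 mm

Layer 1: α = (0.59 + 0.087×25)×10⁻⁴ = 2.765×10⁻⁴ K⁻¹
Layer 2: α = (0.59 + 0.087×1.7)×10⁻⁴ = 0.7379×10⁻⁴ K⁻¹
Layer 1: 1.5 × 2.765×10⁻⁴ × 180 = 0.074655 m
400 × 0.7379×10⁻⁴ × 0.75 = 0.022137 m
Δh = 0.074655 + 0.022137 = 0.096792 m ≈ 96.8 mm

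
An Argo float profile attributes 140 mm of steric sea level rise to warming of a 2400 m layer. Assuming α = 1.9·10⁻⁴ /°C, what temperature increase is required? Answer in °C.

ΔT = Δh/(αH) = 0.14 / (1.9×10⁻⁴ × 2400) ≈ 0.3070 °C

about 0.307 °C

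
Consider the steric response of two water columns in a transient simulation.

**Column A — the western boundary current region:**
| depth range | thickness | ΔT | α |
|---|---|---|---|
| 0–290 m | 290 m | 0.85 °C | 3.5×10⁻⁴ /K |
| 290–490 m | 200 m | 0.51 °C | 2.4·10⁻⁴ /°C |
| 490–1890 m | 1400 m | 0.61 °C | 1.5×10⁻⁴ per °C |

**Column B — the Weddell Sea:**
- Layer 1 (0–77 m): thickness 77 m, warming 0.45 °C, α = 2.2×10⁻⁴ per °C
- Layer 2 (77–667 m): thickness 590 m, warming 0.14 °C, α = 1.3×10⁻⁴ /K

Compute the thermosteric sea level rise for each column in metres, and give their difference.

A: 0.239 m; B: 0.0184 m; difference 0.220 m

A 0–290 m: 290 × 3.5×10⁻⁴ × 0.85 = 0.086275 m
A Layer 2: 2.4×10⁻⁴ × 0.51 × 200 = 0.02448 m
A 490–1890 m: 0.61 × 1400 × 1.5×10⁻⁴ = 0.12810 m
A total: 0.238855 m
B 0–77 m: 2.2×10⁻⁴ × 0.45 × 77 = 0.007623 m
B Layer 2: 590 × 1.3×10⁻⁴ × 0.14 = 0.010738 m
B total: 0.018361 m
Difference: 0.238855 − 0.018361 = 0.220494 m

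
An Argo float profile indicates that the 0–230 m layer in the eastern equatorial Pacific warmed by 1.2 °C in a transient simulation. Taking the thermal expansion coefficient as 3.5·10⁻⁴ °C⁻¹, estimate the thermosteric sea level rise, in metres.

Δh = αΔT·H = 3.5×10⁻⁴ × 1.2 × 230 = 0.09660 m

0.0966 m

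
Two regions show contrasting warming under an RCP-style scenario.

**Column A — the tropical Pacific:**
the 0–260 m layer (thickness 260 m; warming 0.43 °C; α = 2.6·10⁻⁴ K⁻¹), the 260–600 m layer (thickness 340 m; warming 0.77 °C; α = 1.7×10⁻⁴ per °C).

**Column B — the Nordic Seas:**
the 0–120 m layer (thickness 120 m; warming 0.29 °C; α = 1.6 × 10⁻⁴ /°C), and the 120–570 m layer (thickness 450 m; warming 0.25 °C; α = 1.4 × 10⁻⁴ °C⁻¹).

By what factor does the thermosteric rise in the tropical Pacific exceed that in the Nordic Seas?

A 0–260 m: 0.43 × 260 × 2.6×10⁻⁴ = 0.029068 m
A Layer 2: 1.7×10⁻⁴ × 340 × 0.77 = 0.044506 m
A total: 0.073574 m
B Layer 1: 120 × 0.29 × 1.6×10⁻⁴ = 0.005568 m
B 0.25 × 450 × 1.4×10⁻⁴ = 0.01575 m
B total: 0.021318 m
Ratio: 0.073574 / 0.021318 ≈ 3.451

3.45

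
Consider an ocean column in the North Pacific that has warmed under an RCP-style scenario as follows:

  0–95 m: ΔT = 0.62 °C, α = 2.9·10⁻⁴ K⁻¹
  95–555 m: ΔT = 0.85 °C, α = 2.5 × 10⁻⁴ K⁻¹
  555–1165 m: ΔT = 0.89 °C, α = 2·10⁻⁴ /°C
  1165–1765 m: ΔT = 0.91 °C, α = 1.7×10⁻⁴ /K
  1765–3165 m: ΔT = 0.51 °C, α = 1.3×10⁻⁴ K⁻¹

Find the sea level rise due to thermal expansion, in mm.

0–95 m: 0.62 × 95 × 2.9×10⁻⁴ = 0.017081 m
Layer 2: 2.5×10⁻⁴ × 460 × 0.85 = 0.09775 m
610 × 0.89 × 2×10⁻⁴ = 0.10858 m
0.91 × 1.7×10⁻⁴ × 600 = 0.09282 m
1.3×10⁻⁴ × 1400 × 0.51 = 0.09282 m
Δh = 0.017081 + 0.09775 + 0.10858 + 0.09282 + 0.09282 = 0.409051 m

Δh = 410 mm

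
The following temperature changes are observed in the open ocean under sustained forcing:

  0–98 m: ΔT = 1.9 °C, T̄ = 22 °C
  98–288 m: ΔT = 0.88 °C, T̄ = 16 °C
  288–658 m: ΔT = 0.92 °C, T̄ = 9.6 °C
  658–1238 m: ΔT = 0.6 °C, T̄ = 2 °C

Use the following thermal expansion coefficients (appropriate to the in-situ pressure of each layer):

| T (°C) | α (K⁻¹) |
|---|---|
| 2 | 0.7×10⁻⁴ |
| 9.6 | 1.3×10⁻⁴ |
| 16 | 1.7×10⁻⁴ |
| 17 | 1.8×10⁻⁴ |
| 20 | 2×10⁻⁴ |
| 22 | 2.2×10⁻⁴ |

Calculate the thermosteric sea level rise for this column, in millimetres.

Layer 1 at 22 °C → α = 2.2×10⁻⁴ K⁻¹
Layer 2 at 16 °C → α = 1.7×10⁻⁴ K⁻¹
Layer 3 at 9.6 °C → α = 1.3×10⁻⁴ K⁻¹
Layer 4 at 2 °C → α = 0.7×10⁻⁴ K⁻¹
Layer 1: 2.2×10⁻⁴ × 1.9 × 98 = 0.040964 m
Layer 2: 1.7×10⁻⁴ × 190 × 0.88 = 0.028424 m
370 × 1.3×10⁻⁴ × 0.92 = 0.044252 m
658–1238 m: 0.6 × 580 × 0.7×10⁻⁴ = 0.02436 m
Δh = 0.040964 + 0.028424 + 0.044252 + 0.02436 = 0.13800 m

Δh ≈ 138 mm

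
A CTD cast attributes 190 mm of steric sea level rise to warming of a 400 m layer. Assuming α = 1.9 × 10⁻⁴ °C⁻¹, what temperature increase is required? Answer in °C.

ΔT = Δh/(αH) = 0.19 / (1.9×10⁻⁴ × 400) = 2.500 °C

ΔT ≈ 2.5 °C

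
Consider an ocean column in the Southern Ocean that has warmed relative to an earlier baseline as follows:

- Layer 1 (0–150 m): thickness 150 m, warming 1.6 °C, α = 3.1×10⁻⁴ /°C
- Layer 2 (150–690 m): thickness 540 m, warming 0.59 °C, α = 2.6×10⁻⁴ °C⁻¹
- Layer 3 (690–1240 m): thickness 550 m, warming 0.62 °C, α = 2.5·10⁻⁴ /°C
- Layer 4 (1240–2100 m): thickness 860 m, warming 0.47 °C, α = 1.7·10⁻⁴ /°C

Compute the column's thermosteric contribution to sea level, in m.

0.31 m

0–150 m: 1.6 × 3.1×10⁻⁴ × 150 = 0.07440 m
150–690 m: 2.6×10⁻⁴ × 0.59 × 540 = 0.082836 m
Layer 3: 2.5×10⁻⁴ × 0.62 × 550 = 0.08525 m
1.7×10⁻⁴ × 860 × 0.47 = 0.068714 m
Δh = 0.07440 + 0.082836 + 0.08525 + 0.068714 = 0.31120 m ≈ 0.31 m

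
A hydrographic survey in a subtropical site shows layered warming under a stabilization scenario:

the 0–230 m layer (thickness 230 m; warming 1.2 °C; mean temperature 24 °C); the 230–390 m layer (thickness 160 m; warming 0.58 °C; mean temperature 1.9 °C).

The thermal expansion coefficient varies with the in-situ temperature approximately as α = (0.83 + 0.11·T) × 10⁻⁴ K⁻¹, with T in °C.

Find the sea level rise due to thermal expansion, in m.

Δh ≈ 0.105 m

Layer 1: α = (0.83 + 0.11×24)×10⁻⁴ = 3.47×10⁻⁴ K⁻¹
Layer 2: α = (0.83 + 0.11×1.9)×10⁻⁴ = 1.039×10⁻⁴ K⁻¹
230 × 3.47×10⁻⁴ × 1.2 = 0.095772 m
0.58 × 160 × 1.039×10⁻⁴ = 0.00964192 m
Δh = 0.095772 + 0.00964192 = 0.10541392 m ≈ 0.105 m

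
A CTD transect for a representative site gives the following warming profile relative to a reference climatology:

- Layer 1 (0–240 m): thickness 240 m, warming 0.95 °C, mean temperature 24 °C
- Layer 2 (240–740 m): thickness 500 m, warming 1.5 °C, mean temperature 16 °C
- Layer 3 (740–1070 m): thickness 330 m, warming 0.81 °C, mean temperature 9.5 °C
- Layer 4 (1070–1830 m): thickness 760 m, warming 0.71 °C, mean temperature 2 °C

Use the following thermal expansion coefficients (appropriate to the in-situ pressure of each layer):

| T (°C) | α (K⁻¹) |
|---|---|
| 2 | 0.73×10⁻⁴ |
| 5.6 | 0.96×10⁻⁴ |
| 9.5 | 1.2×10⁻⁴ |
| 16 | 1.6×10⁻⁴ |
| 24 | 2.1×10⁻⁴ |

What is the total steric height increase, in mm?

Layer 1 at 24 °C → α = 2.1×10⁻⁴ K⁻¹
Layer 2 at 16 °C → α = 1.6×10⁻⁴ K⁻¹
Layer 3 at 9.5 °C → α = 1.2×10⁻⁴ K⁻¹
Layer 4 at 2 °C → α = 0.73×10⁻⁴ K⁻¹
Layer 1: 240 × 2.1×10⁻⁴ × 0.95 = 0.04788 m
240–740 m: 1.6×10⁻⁴ × 500 × 1.5 = 0.12000 m
1.2×10⁻⁴ × 0.81 × 330 = 0.032076 m
Layer 4: 0.71 × 0.73×10⁻⁴ × 760 = 0.0393908 m
Δh = 0.04788 + 0.12000 + 0.032076 + 0.0393908 = 0.2393468 m ≈ 239 mm

Δh = 239 mm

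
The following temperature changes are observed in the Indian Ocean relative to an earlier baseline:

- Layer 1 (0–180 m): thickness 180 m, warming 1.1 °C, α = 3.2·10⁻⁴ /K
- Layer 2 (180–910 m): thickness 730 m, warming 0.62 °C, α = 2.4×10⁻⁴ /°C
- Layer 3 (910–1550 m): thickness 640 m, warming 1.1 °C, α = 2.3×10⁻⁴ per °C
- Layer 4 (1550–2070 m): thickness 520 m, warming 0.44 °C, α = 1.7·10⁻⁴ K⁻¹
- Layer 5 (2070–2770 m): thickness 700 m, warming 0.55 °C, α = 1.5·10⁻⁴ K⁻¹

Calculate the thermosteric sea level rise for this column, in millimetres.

Layer 1: 1.1 × 3.2×10⁻⁴ × 180 = 0.06336 m
180–910 m: 2.4×10⁻⁴ × 0.62 × 730 = 0.108624 m
1.1 × 640 × 2.3×10⁻⁴ = 0.16192 m
520 × 1.7×10⁻⁴ × 0.44 = 0.038896 m
2070–2770 m: 1.5×10⁻⁴ × 700 × 0.55 = 0.05775 m
Δh = 0.06336 + 0.108624 + 0.16192 + 0.038896 + 0.05775 = 0.43055 m

Δh = 431 mm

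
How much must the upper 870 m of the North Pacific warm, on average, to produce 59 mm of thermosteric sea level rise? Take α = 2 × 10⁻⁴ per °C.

ΔT = Δh/(αH) = 0.059 / (2×10⁻⁴ × 870) ≈ 0.3391 °C

ΔT ≈ 0.339 °C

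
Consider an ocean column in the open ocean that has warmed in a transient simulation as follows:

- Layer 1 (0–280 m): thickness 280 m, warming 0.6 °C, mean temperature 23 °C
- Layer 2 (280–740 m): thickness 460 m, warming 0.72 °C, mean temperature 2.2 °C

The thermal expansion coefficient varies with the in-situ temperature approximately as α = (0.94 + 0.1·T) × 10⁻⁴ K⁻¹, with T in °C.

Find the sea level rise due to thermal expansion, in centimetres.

Layer 1: α = (0.94 + 0.1×23)×10⁻⁴ = 3.24×10⁻⁴ K⁻¹
Layer 2: α = (0.94 + 0.1×2.2)×10⁻⁴ = 1.16×10⁻⁴ K⁻¹
Layer 1: 0.6 × 280 × 3.24×10⁻⁴ = 0.054432 m
0.72 × 1.16×10⁻⁴ × 460 = 0.0384192 m
Δh = 0.054432 + 0.0384192 = 0.0928512 m

9.29 cm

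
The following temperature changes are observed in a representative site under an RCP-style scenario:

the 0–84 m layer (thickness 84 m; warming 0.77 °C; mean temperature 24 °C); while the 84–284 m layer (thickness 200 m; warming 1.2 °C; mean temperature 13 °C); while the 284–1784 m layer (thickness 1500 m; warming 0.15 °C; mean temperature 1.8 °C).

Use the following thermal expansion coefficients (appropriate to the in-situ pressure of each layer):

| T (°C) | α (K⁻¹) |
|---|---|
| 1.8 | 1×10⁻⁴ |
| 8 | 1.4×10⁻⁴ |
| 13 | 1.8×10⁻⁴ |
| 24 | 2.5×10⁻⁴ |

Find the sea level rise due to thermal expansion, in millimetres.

82 mm

Layer 1 at 24 °C → α = 2.5×10⁻⁴ K⁻¹
Layer 2 at 13 °C → α = 1.8×10⁻⁴ K⁻¹
Layer 3 at 1.8 °C → α = 1×10⁻⁴ K⁻¹
2.5×10⁻⁴ × 0.77 × 84 = 0.01617 m
84–284 m: 1.8×10⁻⁴ × 1.2 × 200 = 0.04320 m
1500 × 0.15 × 1×10⁻⁴ = 0.02250 m
Δh = 0.01617 + 0.04320 + 0.02250 = 0.08187 m ≈ 82 mm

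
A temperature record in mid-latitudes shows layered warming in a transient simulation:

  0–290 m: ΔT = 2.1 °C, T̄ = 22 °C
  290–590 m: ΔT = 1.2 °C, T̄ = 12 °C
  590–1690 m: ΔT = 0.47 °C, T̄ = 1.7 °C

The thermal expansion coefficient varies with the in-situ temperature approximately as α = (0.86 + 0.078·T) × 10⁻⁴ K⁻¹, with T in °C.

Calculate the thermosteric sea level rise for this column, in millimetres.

Layer 1: α = (0.86 + 0.078×22)×10⁻⁴ = 2.576×10⁻⁴ K⁻¹
Layer 2: α = (0.86 + 0.078×12)×10⁻⁴ = 1.796×10⁻⁴ K⁻¹
Layer 3: α = (0.86 + 0.078×1.7)×10⁻⁴ = 0.9926×10⁻⁴ K⁻¹
Layer 1: 2.576×10⁻⁴ × 290 × 2.1 = 0.1568784 m
Layer 2: 300 × 1.2 × 1.796×10⁻⁴ = 0.064656 m
Layer 3: 1100 × 0.9926×10⁻⁴ × 0.47 = 0.05131742 m
Δh = 0.1568784 + 0.064656 + 0.05131742 = 0.27285182 m

270 mm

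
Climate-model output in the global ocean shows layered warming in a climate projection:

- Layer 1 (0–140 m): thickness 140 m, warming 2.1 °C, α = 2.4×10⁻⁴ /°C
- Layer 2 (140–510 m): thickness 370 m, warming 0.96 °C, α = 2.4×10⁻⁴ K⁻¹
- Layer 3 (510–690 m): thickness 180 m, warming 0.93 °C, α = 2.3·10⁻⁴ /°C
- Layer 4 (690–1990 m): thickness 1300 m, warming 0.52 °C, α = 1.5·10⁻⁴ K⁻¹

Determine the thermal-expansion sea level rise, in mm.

296 mm of thermosteric rise

Layer 1: 2.1 × 140 × 2.4×10⁻⁴ = 0.07056 m
140–510 m: 2.4×10⁻⁴ × 370 × 0.96 = 0.085248 m
Layer 3: 0.93 × 2.3×10⁻⁴ × 180 = 0.038502 m
0.52 × 1.5×10⁻⁴ × 1300 = 0.10140 m
Δh = 0.07056 + 0.085248 + 0.038502 + 0.10140 = 0.29571 m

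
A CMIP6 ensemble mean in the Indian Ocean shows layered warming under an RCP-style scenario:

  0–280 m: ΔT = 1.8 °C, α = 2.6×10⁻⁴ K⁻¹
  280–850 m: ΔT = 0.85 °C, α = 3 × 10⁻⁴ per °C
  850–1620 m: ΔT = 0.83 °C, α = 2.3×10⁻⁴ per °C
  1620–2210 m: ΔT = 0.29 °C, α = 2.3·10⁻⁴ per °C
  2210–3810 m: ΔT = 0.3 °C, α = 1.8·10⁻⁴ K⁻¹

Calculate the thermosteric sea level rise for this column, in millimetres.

549 mm

0–280 m: 1.8 × 2.6×10⁻⁴ × 280 = 0.13104 m
280–850 m: 0.85 × 3×10⁻⁴ × 570 = 0.14535 m
Layer 3: 0.83 × 770 × 2.3×10⁻⁴ = 0.146993 m
0.29 × 590 × 2.3×10⁻⁴ = 0.039353 m
Layer 5: 1600 × 0.3 × 1.8×10⁻⁴ = 0.08640 m
Δh = 0.13104 + 0.14535 + 0.146993 + 0.039353 + 0.08640 = 0.549136 m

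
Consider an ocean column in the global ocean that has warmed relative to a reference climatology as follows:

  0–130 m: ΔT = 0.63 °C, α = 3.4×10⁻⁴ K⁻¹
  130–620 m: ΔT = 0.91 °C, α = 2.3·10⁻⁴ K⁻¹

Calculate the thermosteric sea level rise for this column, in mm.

Layer 1: 0.63 × 3.4×10⁻⁴ × 130 = 0.027846 m
130–620 m: 2.3×10⁻⁴ × 490 × 0.91 = 0.102557 m
Δh = 0.027846 + 0.102557 = 0.130403 m

about 130 mm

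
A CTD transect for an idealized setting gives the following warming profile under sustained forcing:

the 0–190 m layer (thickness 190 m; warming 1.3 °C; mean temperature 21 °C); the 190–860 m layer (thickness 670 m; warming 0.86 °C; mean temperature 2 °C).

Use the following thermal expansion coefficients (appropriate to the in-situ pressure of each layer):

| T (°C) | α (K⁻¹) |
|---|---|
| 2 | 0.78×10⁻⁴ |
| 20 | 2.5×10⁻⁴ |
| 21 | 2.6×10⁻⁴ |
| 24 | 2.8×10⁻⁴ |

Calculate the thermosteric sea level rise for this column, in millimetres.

Δh = 109 mm

Layer 1 at 21 °C → α = 2.6×10⁻⁴ K⁻¹
Layer 2 at 2 °C → α = 0.78×10⁻⁴ K⁻¹
0–190 m: 1.3 × 190 × 2.6×10⁻⁴ = 0.06422 m
0.78×10⁻⁴ × 670 × 0.86 = 0.0449436 m
Δh = 0.06422 + 0.0449436 = 0.1091636 m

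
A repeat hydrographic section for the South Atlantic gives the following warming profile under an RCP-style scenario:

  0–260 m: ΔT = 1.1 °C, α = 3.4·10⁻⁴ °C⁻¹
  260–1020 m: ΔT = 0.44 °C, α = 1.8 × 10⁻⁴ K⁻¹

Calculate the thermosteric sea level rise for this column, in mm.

1.1 × 3.4×10⁻⁴ × 260 = 0.09724 m
Layer 2: 760 × 1.8×10⁻⁴ × 0.44 = 0.060192 m
Δh = 0.09724 + 0.060192 = 0.157432 m

Δh ≈ 157 mm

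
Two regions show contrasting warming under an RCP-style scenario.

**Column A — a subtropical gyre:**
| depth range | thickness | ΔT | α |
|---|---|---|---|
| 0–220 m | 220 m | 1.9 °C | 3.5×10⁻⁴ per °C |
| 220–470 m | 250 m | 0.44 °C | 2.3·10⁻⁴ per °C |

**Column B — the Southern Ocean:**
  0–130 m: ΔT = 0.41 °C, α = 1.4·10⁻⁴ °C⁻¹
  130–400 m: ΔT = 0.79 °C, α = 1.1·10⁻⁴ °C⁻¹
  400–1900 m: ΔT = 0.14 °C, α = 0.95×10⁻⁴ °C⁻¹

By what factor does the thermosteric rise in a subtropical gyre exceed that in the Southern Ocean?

a factor of 3.37

A 1.9 × 220 × 3.5×10⁻⁴ = 0.14630 m
A Layer 2: 2.3×10⁻⁴ × 250 × 0.44 = 0.02530 m
A total: 0.17160 m
B 0.41 × 1.4×10⁻⁴ × 130 = 0.007462 m
B Layer 2: 0.79 × 1.1×10⁻⁴ × 270 = 0.023463 m
B 400–1900 m: 0.14 × 0.95×10⁻⁴ × 1500 = 0.01995 m
B total: 0.050875 m
Ratio: 0.17160 / 0.050875 ≈ 3.373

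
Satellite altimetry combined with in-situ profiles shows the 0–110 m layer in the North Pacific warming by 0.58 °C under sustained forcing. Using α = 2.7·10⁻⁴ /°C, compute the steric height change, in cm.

1.72 cm of thermosteric rise

Δh = αΔT·H = 2.7×10⁻⁴ × 0.58 × 110 = 0.017226 m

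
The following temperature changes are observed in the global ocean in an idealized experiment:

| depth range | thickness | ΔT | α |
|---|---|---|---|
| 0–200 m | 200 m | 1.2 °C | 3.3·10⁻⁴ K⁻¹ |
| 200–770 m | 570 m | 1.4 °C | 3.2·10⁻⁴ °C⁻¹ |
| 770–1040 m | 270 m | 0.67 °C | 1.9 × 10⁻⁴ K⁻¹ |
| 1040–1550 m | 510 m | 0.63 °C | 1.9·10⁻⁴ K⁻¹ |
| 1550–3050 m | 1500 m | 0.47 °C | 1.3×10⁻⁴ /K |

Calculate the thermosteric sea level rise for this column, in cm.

Layer 1: 1.2 × 3.3×10⁻⁴ × 200 = 0.07920 m
200–770 m: 570 × 1.4 × 3.2×10⁻⁴ = 0.25536 m
Layer 3: 270 × 0.67 × 1.9×10⁻⁴ = 0.034371 m
0.63 × 1.9×10⁻⁴ × 510 = 0.061047 m
Layer 5: 1.3×10⁻⁴ × 0.47 × 1500 = 0.09165 m
Δh = 0.07920 + 0.25536 + 0.034371 + 0.061047 + 0.09165 = 0.521628 m

52 cm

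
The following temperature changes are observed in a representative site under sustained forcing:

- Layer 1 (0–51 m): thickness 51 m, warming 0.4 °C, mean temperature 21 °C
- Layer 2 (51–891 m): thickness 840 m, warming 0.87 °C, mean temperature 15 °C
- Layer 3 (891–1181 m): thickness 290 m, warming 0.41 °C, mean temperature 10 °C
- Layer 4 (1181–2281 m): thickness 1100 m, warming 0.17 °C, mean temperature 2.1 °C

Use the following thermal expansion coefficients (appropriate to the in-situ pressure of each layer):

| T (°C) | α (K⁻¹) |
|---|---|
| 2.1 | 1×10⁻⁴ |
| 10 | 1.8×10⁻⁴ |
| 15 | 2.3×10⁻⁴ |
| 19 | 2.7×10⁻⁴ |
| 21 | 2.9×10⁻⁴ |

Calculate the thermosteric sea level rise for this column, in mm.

Layer 1 at 21 °C → α = 2.9×10⁻⁴ K⁻¹
Layer 2 at 15 °C → α = 2.3×10⁻⁴ K⁻¹
Layer 3 at 10 °C → α = 1.8×10⁻⁴ K⁻¹
Layer 4 at 2.1 °C → α = 1×10⁻⁴ K⁻¹
Layer 1: 2.9×10⁻⁴ × 51 × 0.4 = 0.005916 m
51–891 m: 2.3×10⁻⁴ × 840 × 0.87 = 0.168084 m
1.8×10⁻⁴ × 290 × 0.41 = 0.021402 m
Layer 4: 0.17 × 1100 × 1×10⁻⁴ = 0.01870 m
Δh = 0.005916 + 0.168084 + 0.021402 + 0.01870 = 0.214102 m

210 mm of thermosteric rise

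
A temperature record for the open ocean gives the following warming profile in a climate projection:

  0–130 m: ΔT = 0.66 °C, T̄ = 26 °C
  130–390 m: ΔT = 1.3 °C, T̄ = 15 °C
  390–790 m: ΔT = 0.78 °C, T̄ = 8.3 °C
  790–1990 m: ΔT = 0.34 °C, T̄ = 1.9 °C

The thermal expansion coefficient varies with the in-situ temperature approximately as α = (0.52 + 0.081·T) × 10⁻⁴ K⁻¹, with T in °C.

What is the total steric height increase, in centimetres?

Layer 1: α = (0.52 + 0.081×26)×10⁻⁴ = 2.626×10⁻⁴ K⁻¹
Layer 2: α = (0.52 + 0.081×15)×10⁻⁴ = 1.735×10⁻⁴ K⁻¹
Layer 3: α = (0.52 + 0.081×8.3)×10⁻⁴ = 1.1923×10⁻⁴ K⁻¹
Layer 4: α = (0.52 + 0.081×1.9)×10⁻⁴ = 0.6739×10⁻⁴ K⁻¹
0–130 m: 2.626×10⁻⁴ × 0.66 × 130 = 0.02253108 m
130–390 m: 1.735×10⁻⁴ × 1.3 × 260 = 0.058643 m
0.78 × 1.1923×10⁻⁴ × 400 = 0.03719976 m
Layer 4: 0.6739×10⁻⁴ × 1200 × 0.34 = 0.02749512 m
Δh = 0.02253108 + 0.058643 + 0.03719976 + 0.02749512 = 0.14586896 m ≈ 14.6 cm

14.6 cm of thermosteric rise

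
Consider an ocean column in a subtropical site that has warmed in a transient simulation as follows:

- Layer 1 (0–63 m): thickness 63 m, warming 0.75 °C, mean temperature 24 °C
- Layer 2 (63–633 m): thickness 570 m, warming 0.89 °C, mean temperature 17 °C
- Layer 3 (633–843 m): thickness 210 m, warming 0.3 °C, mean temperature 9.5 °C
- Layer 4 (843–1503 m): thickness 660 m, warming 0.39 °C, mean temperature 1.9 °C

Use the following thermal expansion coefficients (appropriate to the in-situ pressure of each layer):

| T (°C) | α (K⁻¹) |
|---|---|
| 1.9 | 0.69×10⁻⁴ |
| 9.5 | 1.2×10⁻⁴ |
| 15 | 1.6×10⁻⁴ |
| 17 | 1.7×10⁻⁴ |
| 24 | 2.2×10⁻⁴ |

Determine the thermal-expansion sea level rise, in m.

Layer 1 at 24 °C → α = 2.2×10⁻⁴ K⁻¹
Layer 2 at 17 °C → α = 1.7×10⁻⁴ K⁻¹
Layer 3 at 9.5 °C → α = 1.2×10⁻⁴ K⁻¹
Layer 4 at 1.9 °C → α = 0.69×10⁻⁴ K⁻¹
0–63 m: 63 × 2.2×10⁻⁴ × 0.75 = 0.010395 m
1.7×10⁻⁴ × 0.89 × 570 = 0.086241 m
633–843 m: 210 × 1.2×10⁻⁴ × 0.3 = 0.00756 m
843–1503 m: 660 × 0.39 × 0.69×10⁻⁴ = 0.0177606 m
Δh = 0.010395 + 0.086241 + 0.00756 + 0.0177606 = 0.1219566 m

about 0.122 m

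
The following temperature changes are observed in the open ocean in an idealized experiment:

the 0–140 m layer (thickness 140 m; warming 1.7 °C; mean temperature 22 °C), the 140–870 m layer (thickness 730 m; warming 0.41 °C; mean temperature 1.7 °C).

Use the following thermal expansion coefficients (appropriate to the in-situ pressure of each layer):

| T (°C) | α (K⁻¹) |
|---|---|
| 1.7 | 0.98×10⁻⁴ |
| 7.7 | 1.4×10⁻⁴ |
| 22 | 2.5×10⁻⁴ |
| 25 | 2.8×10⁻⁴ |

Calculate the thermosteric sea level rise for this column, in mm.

Layer 1 at 22 °C → α = 2.5×10⁻⁴ K⁻¹
Layer 2 at 1.7 °C → α = 0.98×10⁻⁴ K⁻¹
1.7 × 140 × 2.5×10⁻⁴ = 0.05950 m
140–870 m: 730 × 0.41 × 0.98×10⁻⁴ = 0.0293314 m
Δh = 0.05950 + 0.0293314 = 0.0888314 m ≈ 88.8 mm

88.8 mm of thermosteric rise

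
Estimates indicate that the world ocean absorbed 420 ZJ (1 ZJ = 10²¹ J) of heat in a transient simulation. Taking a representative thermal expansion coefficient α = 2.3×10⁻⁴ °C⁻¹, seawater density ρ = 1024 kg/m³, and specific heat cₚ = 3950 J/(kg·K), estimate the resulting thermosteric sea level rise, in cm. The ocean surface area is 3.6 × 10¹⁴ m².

Per unit area: Q = 420×10²¹ / (3.6×10¹⁴) ≈ 1.167×10⁹ J/m²
Δh = αQ/(ρcₚ) = 2.3×10⁻⁴ × 1.167×10⁹ / (1024 × 3950) ≈ 0.066359 m

about 6.6 cm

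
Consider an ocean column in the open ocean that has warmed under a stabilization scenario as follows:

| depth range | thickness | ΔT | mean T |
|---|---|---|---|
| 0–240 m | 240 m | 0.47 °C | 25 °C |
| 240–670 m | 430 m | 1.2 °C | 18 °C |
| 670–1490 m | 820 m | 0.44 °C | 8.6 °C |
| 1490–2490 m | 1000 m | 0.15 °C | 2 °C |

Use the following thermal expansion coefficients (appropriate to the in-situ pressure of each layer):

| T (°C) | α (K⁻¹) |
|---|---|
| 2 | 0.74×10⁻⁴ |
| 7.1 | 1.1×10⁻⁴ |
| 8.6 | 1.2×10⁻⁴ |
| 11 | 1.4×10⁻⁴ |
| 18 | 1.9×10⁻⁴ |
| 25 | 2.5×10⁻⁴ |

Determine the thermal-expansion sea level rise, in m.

Layer 1 at 25 °C → α = 2.5×10⁻⁴ K⁻¹
Layer 2 at 18 °C → α = 1.9×10⁻⁴ K⁻¹
Layer 3 at 8.6 °C → α = 1.2×10⁻⁴ K⁻¹
Layer 4 at 2 °C → α = 0.74×10⁻⁴ K⁻¹
240 × 2.5×10⁻⁴ × 0.47 = 0.02820 m
430 × 1.2 × 1.9×10⁻⁴ = 0.09804 m
Layer 3: 820 × 1.2×10⁻⁴ × 0.44 = 0.043296 m
Layer 4: 0.74×10⁻⁴ × 1000 × 0.15 = 0.01110 m
Δh = 0.02820 + 0.09804 + 0.043296 + 0.01110 = 0.180636 m ≈ 0.181 m

0.181 m of thermosteric rise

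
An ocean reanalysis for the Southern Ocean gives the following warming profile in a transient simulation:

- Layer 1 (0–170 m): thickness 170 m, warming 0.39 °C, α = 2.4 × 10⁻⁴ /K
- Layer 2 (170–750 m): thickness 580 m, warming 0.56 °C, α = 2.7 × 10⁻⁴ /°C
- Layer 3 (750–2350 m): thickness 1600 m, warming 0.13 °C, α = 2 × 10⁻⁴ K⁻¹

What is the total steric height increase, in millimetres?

about 145 mm

Layer 1: 2.4×10⁻⁴ × 170 × 0.39 = 0.015912 m
Layer 2: 580 × 2.7×10⁻⁴ × 0.56 = 0.087696 m
750–2350 m: 2×10⁻⁴ × 1600 × 0.13 = 0.04160 m
Δh = 0.015912 + 0.087696 + 0.04160 = 0.145208 m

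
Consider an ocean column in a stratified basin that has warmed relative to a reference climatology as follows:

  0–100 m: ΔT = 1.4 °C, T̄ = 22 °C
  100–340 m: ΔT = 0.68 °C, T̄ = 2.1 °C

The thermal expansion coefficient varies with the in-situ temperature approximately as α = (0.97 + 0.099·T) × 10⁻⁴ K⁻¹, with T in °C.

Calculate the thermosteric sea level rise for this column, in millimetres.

Layer 1: α = (0.97 + 0.099×22)×10⁻⁴ = 3.148×10⁻⁴ K⁻¹
Layer 2: α = (0.97 + 0.099×2.1)×10⁻⁴ = 1.1779×10⁻⁴ K⁻¹
0–100 m: 100 × 1.4 × 3.148×10⁻⁴ = 0.044072 m
100–340 m: 1.1779×10⁻⁴ × 0.68 × 240 = 0.019223328 m
Δh = 0.044072 + 0.019223328 = 0.063295328 m

Δh ≈ 63.3 mm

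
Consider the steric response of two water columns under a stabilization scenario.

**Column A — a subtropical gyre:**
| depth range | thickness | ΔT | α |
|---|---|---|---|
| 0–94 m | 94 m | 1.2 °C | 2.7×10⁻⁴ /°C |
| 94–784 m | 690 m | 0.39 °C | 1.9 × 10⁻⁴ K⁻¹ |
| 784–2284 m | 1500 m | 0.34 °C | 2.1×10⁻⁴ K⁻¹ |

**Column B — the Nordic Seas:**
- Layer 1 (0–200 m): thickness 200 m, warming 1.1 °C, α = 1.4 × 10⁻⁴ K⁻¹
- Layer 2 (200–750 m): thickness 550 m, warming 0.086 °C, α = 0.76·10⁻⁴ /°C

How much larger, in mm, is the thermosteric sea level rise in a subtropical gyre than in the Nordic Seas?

154 mm larger

A 1.2 × 2.7×10⁻⁴ × 94 = 0.030456 m
A 690 × 1.9×10⁻⁴ × 0.39 = 0.051129 m
A 784–2284 m: 2.1×10⁻⁴ × 0.34 × 1500 = 0.10710 m
A total: 0.188685 m
B Layer 1: 1.4×10⁻⁴ × 200 × 1.1 = 0.03080 m
B Layer 2: 550 × 0.76×10⁻⁴ × 0.086 = 0.0035948 m
B total: 0.0343948 m
Difference: 0.188685 − 0.0343948 = 0.1542902 m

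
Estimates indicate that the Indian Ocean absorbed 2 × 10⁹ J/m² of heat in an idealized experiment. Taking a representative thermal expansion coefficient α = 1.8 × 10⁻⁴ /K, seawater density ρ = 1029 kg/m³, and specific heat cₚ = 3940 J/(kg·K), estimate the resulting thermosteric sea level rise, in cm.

Δh = αQ/(ρcₚ) = 1.8×10⁻⁴ × 2×10⁹ / (1029 × 3940) ≈ 0.088795 m

about 8.9 cm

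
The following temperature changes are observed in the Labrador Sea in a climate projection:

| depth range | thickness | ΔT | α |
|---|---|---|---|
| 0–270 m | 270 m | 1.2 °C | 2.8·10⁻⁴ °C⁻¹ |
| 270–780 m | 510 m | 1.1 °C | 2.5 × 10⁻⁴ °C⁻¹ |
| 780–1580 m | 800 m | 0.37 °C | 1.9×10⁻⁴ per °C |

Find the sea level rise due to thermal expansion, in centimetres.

Δh = 29 cm

Layer 1: 2.8×10⁻⁴ × 1.2 × 270 = 0.09072 m
Layer 2: 1.1 × 2.5×10⁻⁴ × 510 = 0.14025 m
Layer 3: 800 × 0.37 × 1.9×10⁻⁴ = 0.05624 m
Δh = 0.09072 + 0.14025 + 0.05624 = 0.28721 m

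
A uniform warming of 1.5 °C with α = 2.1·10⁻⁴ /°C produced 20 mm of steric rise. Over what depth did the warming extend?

about 63.5 m

H = Δh/(αΔT) = 0.02 / (2.1×10⁻⁴ × 1.5) ≈ 63.49 m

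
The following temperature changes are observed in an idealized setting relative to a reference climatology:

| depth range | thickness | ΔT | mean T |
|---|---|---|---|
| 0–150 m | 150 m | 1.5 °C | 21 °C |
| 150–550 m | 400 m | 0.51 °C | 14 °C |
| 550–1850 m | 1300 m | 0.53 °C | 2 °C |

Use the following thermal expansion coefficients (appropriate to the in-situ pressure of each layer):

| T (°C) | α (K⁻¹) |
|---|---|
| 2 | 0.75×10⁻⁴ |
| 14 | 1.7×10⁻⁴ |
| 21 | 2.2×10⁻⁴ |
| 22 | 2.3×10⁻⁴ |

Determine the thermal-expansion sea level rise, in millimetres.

Layer 1 at 21 °C → α = 2.2×10⁻⁴ K⁻¹
Layer 2 at 14 °C → α = 1.7×10⁻⁴ K⁻¹
Layer 3 at 2 °C → α = 0.75×10⁻⁴ K⁻¹
Layer 1: 2.2×10⁻⁴ × 150 × 1.5 = 0.04950 m
400 × 1.7×10⁻⁴ × 0.51 = 0.03468 m
550–1850 m: 0.53 × 1300 × 0.75×10⁻⁴ = 0.051675 m
Δh = 0.04950 + 0.03468 + 0.051675 = 0.135855 m ≈ 136 mm

about 136 mm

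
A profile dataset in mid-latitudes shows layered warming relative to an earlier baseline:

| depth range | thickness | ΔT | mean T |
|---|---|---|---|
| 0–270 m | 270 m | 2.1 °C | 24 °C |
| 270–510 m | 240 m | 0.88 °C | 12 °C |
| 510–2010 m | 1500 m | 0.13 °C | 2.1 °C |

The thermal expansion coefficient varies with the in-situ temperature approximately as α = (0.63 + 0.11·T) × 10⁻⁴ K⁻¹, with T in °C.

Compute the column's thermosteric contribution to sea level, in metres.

Δh = 0.243 m

Layer 1: α = (0.63 + 0.11×24)×10⁻⁴ = 3.27×10⁻⁴ K⁻¹
Layer 2: α = (0.63 + 0.11×12)×10⁻⁴ = 1.95×10⁻⁴ K⁻¹
Layer 3: α = (0.63 + 0.11×2.1)×10⁻⁴ = 0.861×10⁻⁴ K⁻¹
Layer 1: 270 × 3.27×10⁻⁴ × 2.1 = 0.185409 m
Layer 2: 1.95×10⁻⁴ × 0.88 × 240 = 0.041184 m
Layer 3: 0.13 × 1500 × 0.861×10⁻⁴ = 0.0167895 m
Δh = 0.185409 + 0.041184 + 0.0167895 = 0.2433825 m ≈ 0.243 m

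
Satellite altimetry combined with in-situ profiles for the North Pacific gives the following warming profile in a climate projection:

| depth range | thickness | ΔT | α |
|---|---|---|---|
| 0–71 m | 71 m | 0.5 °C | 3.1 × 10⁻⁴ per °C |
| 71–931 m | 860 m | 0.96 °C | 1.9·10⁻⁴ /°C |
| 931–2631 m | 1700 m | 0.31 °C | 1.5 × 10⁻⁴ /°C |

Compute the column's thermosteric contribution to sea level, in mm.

247 mm of thermosteric rise

0.5 × 71 × 3.1×10⁻⁴ = 0.011005 m
0.96 × 860 × 1.9×10⁻⁴ = 0.156864 m
0.31 × 1.5×10⁻⁴ × 1700 = 0.07905 m
Δh = 0.011005 + 0.156864 + 0.07905 = 0.246919 m ≈ 247 mm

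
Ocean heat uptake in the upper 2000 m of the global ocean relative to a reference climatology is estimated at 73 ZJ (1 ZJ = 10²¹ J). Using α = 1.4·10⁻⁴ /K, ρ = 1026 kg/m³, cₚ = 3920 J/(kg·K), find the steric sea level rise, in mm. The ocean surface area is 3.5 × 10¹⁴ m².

7.26 mm of thermosteric rise

Per unit area: Q = 73×10²¹ / (3.5×10¹⁴) ≈ 2.086×10⁸ J/m²
Δh = αQ/(ρcₚ) = 1.4×10⁻⁴ × 2.086×10⁸ / (1026 × 3920) ≈ 0.0072612 m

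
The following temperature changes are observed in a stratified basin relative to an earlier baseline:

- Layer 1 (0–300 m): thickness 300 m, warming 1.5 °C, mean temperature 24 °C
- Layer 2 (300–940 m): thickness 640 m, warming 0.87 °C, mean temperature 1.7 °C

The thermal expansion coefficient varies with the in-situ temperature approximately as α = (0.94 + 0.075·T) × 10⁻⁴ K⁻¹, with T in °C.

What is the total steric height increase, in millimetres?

Layer 1: α = (0.94 + 0.075×24)×10⁻⁴ = 2.74×10⁻⁴ K⁻¹
Layer 2: α = (0.94 + 0.075×1.7)×10⁻⁴ = 1.0675×10⁻⁴ K⁻¹
0–300 m: 1.5 × 2.74×10⁻⁴ × 300 = 0.12330 m
300–940 m: 1.0675×10⁻⁴ × 0.87 × 640 = 0.0594384 m
Δh = 0.12330 + 0.0594384 = 0.1827384 m ≈ 180 mm

Δh = 180 mm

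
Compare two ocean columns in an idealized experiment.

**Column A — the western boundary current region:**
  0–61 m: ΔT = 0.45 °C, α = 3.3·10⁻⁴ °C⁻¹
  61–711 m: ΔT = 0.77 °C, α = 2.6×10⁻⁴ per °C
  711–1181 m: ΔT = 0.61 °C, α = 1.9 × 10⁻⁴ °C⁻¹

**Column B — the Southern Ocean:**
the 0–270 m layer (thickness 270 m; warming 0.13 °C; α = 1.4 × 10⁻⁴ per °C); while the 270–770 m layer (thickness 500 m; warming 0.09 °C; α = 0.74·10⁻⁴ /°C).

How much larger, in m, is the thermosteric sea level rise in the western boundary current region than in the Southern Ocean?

A Layer 1: 61 × 3.3×10⁻⁴ × 0.45 = 0.0090585 m
A 650 × 2.6×10⁻⁴ × 0.77 = 0.13013 m
A 711–1181 m: 470 × 1.9×10⁻⁴ × 0.61 = 0.054473 m
A total: 0.1936615 m
B Layer 1: 1.4×10⁻⁴ × 270 × 0.13 = 0.004914 m
B 0.74×10⁻⁴ × 0.09 × 500 = 0.00333 m
B total: 0.008244 m
Difference: 0.1936615 − 0.008244 = 0.1854175 m

0.19 m larger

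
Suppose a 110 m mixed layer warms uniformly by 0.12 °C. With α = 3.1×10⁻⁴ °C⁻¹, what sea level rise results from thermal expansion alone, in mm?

Δh = 4.09 mm

Δh = αΔT·H = 3.1×10⁻⁴ × 0.12 × 110 = 0.004092 m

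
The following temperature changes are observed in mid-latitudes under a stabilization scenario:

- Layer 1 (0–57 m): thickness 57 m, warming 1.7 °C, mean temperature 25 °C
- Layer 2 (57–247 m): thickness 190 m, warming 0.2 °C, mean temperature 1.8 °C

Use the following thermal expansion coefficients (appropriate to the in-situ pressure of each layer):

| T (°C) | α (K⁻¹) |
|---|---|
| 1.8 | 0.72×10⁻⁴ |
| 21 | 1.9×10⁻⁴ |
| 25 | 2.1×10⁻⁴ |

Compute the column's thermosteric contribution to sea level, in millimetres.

Δh ≈ 23.1 mm

Layer 1 at 25 °C → α = 2.1×10⁻⁴ K⁻¹
Layer 2 at 1.8 °C → α = 0.72×10⁻⁴ K⁻¹
1.7 × 57 × 2.1×10⁻⁴ = 0.020349 m
190 × 0.2 × 0.72×10⁻⁴ = 0.002736 m
Δh = 0.020349 + 0.002736 = 0.023085 m ≈ 23.1 mm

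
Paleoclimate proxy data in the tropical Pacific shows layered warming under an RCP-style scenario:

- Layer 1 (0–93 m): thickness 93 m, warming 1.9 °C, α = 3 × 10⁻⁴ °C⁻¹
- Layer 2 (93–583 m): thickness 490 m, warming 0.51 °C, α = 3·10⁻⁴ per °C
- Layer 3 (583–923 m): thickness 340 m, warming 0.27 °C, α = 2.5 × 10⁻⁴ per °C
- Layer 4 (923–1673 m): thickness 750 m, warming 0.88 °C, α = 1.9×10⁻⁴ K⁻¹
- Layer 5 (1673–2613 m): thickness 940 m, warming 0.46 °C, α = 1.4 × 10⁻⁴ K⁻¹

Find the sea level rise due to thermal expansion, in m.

0–93 m: 3×10⁻⁴ × 93 × 1.9 = 0.05301 m
3×10⁻⁴ × 0.51 × 490 = 0.07497 m
0.27 × 340 × 2.5×10⁻⁴ = 0.02295 m
1.9×10⁻⁴ × 0.88 × 750 = 0.12540 m
1673–2613 m: 0.46 × 940 × 1.4×10⁻⁴ = 0.060536 m
Δh = 0.05301 + 0.07497 + 0.02295 + 0.12540 + 0.060536 = 0.336866 m

Δh ≈ 0.337 m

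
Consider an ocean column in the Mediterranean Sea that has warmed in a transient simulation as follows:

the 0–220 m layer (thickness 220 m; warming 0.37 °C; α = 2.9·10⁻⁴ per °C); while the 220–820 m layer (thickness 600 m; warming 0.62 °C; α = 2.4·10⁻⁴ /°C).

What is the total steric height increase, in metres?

0–220 m: 0.37 × 2.9×10⁻⁴ × 220 = 0.023606 m
Layer 2: 2.4×10⁻⁴ × 600 × 0.62 = 0.08928 m
Δh = 0.023606 + 0.08928 = 0.112886 m

Δh ≈ 0.11 m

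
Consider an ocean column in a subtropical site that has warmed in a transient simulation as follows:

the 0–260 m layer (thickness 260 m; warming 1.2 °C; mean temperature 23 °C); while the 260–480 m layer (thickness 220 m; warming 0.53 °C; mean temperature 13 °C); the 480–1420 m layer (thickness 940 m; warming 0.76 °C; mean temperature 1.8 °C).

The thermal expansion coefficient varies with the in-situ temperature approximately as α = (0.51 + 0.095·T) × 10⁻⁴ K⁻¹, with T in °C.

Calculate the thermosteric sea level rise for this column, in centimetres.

15.3 cm

Layer 1: α = (0.51 + 0.095×23)×10⁻⁴ = 2.695×10⁻⁴ K⁻¹
Layer 2: α = (0.51 + 0.095×13)×10⁻⁴ = 1.745×10⁻⁴ K⁻¹
Layer 3: α = (0.51 + 0.095×1.8)×10⁻⁴ = 0.681×10⁻⁴ K⁻¹
260 × 2.695×10⁻⁴ × 1.2 = 0.084084 m
220 × 1.745×10⁻⁴ × 0.53 = 0.0203467 m
Layer 3: 0.681×10⁻⁴ × 940 × 0.76 = 0.04865064 m
Δh = 0.084084 + 0.0203467 + 0.04865064 = 0.15308134 m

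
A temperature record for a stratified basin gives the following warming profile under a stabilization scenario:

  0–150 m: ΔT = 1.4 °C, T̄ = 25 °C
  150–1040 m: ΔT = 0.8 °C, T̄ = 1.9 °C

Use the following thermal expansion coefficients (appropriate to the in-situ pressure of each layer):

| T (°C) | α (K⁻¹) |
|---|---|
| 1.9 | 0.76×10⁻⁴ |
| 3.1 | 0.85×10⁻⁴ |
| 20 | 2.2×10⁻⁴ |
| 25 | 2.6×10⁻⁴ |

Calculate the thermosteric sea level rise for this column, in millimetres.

Layer 1 at 25 °C → α = 2.6×10⁻⁴ K⁻¹
Layer 2 at 1.9 °C → α = 0.76×10⁻⁴ K⁻¹
Layer 1: 150 × 1.4 × 2.6×10⁻⁴ = 0.05460 m
Layer 2: 0.76×10⁻⁴ × 890 × 0.8 = 0.054112 m
Δh = 0.05460 + 0.054112 = 0.108712 m

110 mm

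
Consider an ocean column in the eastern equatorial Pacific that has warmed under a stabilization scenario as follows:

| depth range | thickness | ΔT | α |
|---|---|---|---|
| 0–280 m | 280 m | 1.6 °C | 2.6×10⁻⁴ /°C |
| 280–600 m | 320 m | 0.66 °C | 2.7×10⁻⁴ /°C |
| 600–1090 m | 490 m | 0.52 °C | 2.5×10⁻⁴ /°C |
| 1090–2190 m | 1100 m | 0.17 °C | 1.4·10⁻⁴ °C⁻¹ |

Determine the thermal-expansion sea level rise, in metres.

Δh ≈ 0.263 m

1.6 × 280 × 2.6×10⁻⁴ = 0.11648 m
280–600 m: 320 × 2.7×10⁻⁴ × 0.66 = 0.057024 m
2.5×10⁻⁴ × 0.52 × 490 = 0.06370 m
Layer 4: 1100 × 1.4×10⁻⁴ × 0.17 = 0.02618 m
Δh = 0.11648 + 0.057024 + 0.06370 + 0.02618 = 0.263384 m ≈ 0.263 m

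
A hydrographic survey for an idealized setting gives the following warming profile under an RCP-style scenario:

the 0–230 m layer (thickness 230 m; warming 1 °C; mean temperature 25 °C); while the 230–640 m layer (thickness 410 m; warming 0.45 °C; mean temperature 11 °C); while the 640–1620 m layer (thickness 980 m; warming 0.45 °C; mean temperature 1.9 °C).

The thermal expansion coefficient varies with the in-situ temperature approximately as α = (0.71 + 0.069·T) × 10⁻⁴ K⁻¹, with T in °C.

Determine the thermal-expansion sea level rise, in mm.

Layer 1: α = (0.71 + 0.069×25)×10⁻⁴ = 2.435×10⁻⁴ K⁻¹
Layer 2: α = (0.71 + 0.069×11)×10⁻⁴ = 1.469×10⁻⁴ K⁻¹
Layer 3: α = (0.71 + 0.069×1.9)×10⁻⁴ = 0.8411×10⁻⁴ K⁻¹
Layer 1: 2.435×10⁻⁴ × 1 × 230 = 0.056005 m
Layer 2: 0.45 × 410 × 1.469×10⁻⁴ = 0.02710305 m
0.45 × 0.8411×10⁻⁴ × 980 = 0.03709251 m
Δh = 0.056005 + 0.02710305 + 0.03709251 = 0.12020056 m

120 mm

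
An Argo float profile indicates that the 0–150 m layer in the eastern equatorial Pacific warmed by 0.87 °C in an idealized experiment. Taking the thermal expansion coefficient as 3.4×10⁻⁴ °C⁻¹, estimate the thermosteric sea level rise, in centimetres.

4.4 cm of thermosteric rise

Δh = αΔT·H = 3.4×10⁻⁴ × 0.87 × 150 = 0.04437 m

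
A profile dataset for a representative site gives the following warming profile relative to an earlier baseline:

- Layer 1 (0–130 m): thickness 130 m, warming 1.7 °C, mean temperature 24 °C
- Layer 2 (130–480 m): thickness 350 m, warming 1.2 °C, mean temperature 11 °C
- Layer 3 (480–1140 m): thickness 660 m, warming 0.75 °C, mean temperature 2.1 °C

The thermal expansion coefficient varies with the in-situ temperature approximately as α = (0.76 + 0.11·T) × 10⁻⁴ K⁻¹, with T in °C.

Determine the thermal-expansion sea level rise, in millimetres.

207 mm of thermosteric rise

Layer 1: α = (0.76 + 0.11×24)×10⁻⁴ = 3.4×10⁻⁴ K⁻¹
Layer 2: α = (0.76 + 0.11×11)×10⁻⁴ = 1.97×10⁻⁴ K⁻¹
Layer 3: α = (0.76 + 0.11×2.1)×10⁻⁴ = 0.991×10⁻⁴ K⁻¹
0–130 m: 1.7 × 3.4×10⁻⁴ × 130 = 0.07514 m
Layer 2: 1.97×10⁻⁴ × 1.2 × 350 = 0.08274 m
Layer 3: 0.991×10⁻⁴ × 0.75 × 660 = 0.0490545 m
Δh = 0.07514 + 0.08274 + 0.0490545 = 0.2069345 m ≈ 207 mm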